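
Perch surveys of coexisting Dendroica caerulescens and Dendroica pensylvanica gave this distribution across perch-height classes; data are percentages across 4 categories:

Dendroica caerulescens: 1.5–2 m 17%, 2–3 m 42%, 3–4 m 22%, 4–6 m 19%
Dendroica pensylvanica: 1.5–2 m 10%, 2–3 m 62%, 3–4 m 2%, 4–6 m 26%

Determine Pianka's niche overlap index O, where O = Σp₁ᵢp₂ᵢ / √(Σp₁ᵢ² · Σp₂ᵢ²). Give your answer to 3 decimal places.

Convert percentages to proportions (divide by 100).
Σ p₁ᵢp₂ᵢ = 0.0170 + 0.2604 + 0.0044 + 0.0494 = 0.3312
Σp_1ᵢ² = 0.17² + 0.42² + 0.22² + 0.19² = 0.0289 + 0.1764 + 0.0484 + 0.0361 = 0.2898
Σp_2ᵢ² = 0.10² + 0.62² + 0.02² + 0.26² = 0.0100 + 0.3844 + 0.0004 + 0.0676 = 0.4624
O = 0.3312 / √(0.2898 × 0.4624) = 0.3312 / 0.366065 = 0.90476

0.905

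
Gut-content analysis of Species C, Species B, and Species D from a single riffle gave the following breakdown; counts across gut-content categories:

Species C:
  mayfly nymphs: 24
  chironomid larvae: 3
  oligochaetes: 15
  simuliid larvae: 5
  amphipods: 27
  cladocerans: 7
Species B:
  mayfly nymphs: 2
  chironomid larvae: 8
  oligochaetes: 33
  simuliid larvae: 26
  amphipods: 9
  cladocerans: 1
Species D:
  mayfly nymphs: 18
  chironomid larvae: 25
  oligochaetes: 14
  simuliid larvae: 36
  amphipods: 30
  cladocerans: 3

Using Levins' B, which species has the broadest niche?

Species D

Proportions for Species C (n=81): 24/81=0.2963, 3/81=0.0370, 15/81=0.1852, 5/81=0.0617, 27/81=0.3333, 7/81=0.0864
Proportions for Species B (n=79): 2/79=0.0253, 8/79=0.1013, 33/79=0.4177, 26/79=0.3291, 9/79=0.1139, 1/79=0.0127
Proportions for Species D (n=126): 18/126=0.1429, 25/126=0.1984, 14/126=0.1111, 36/126=0.2857, 30/126=0.2381, 3/126=0.0238
Σp_Cᵢ² = 0.2963² + 0.0370² + 0.1852² + 0.0617² + 0.3333² + 0.0864² = 0.087794 + 0.001369 + 0.034299 + 0.003807 + 0.111089 + 0.007465 = 0.245823
B_C = 1 / 0.245823 = 4.0680
Σp_Bᵢ² = 0.0253² + 0.1013² + 0.4177² + 0.3291² + 0.1139² + 0.0127² = 0.000640 + 0.010262 + 0.174473 + 0.108307 + 0.012973 + 0.000161 = 0.306816
B_B = 1 / 0.306816 = 3.2593
Σp_Dᵢ² = 0.1429² + 0.1984² + 0.1111² + 0.2857² + 0.2381² + 0.0238² = 0.020420 + 0.039363 + 0.012343 + 0.081624 + 0.056692 + 0.000566 = 0.211008
B_D = 1 / 0.211008 = 4.7392
Highest B → broadest niche (most generalist): Species D (B = 4.74).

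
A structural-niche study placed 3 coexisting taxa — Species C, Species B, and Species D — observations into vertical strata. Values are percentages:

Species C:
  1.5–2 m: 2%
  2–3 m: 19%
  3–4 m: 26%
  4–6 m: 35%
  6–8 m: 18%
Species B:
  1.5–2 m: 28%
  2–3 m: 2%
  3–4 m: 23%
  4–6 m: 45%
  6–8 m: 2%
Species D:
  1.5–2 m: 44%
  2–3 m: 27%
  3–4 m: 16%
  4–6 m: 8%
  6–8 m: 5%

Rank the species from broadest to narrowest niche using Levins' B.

Species C > Species D > Species B

Convert percentages to proportions (divide by 100).
Σp_Cᵢ² = 0.02² + 0.19² + 0.26² + 0.35² + 0.18² = 0.0004 + 0.0361 + 0.0676 + 0.1225 + 0.0324 = 0.2590
B_C = 1 / 0.2590 = 3.8610
Σp_Bᵢ² = 0.28² + 0.02² + 0.23² + 0.45² + 0.02² = 0.0784 + 0.0004 + 0.0529 + 0.2025 + 0.0004 = 0.3346
B_B = 1 / 0.3346 = 2.9886
Σp_Dᵢ² = 0.44² + 0.27² + 0.16² + 0.08² + 0.05² = 0.1936 + 0.0729 + 0.0256 + 0.0064 + 0.0025 = 0.3010
B_D = 1 / 0.3010 = 3.3223
Ranking by B (broadest → narrowest): Species C (3.86) > Species D (3.32) > Species B (2.99)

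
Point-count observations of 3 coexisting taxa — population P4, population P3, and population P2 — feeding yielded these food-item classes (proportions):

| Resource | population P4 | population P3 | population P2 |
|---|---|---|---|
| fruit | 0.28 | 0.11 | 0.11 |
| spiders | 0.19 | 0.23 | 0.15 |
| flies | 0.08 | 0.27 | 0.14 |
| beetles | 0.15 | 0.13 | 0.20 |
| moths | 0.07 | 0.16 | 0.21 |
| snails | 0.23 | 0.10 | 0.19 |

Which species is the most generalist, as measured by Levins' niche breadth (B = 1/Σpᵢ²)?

population P2

Σp_P4ᵢ² = 0.28² + 0.19² + 0.08² + 0.15² + 0.07² + 0.23² = 0.0784 + 0.0361 + 0.0064 + 0.0225 + 0.0049 + 0.0529 = 0.2012
B_P4 = 1 / 0.2012 = 4.9702
Σp_P3ᵢ² = 0.11² + 0.23² + 0.27² + 0.13² + 0.16² + 0.10² = 0.0121 + 0.0529 + 0.0729 + 0.0169 + 0.0256 + 0.0100 = 0.1904
B_P3 = 1 / 0.1904 = 5.2521
Σp_P2ᵢ² = 0.11² + 0.15² + 0.14² + 0.20² + 0.21² + 0.19² = 0.0121 + 0.0225 + 0.0196 + 0.0400 + 0.0441 + 0.0361 = 0.1744
B_P2 = 1 / 0.1744 = 5.7339
Highest B → broadest niche (most generalist): population P2 (B = 5.73).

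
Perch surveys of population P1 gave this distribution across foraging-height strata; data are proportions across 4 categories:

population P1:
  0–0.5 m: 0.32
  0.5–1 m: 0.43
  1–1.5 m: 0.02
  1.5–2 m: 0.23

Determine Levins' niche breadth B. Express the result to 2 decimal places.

2.94

Σpᵢ² = 0.32² + 0.43² + 0.02² + 0.23² = 0.1024 + 0.1849 + 0.0004 + 0.0529 = 0.3406
B = 1 / 0.3406 = 2.9360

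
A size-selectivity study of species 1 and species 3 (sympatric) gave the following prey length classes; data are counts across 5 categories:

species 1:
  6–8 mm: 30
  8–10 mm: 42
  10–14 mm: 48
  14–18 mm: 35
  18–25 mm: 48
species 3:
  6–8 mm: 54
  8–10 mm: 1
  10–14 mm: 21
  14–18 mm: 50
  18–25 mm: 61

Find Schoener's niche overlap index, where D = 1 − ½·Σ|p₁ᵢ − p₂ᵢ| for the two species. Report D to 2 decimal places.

0.67

Proportions for species 1 (n=203): 30/203=0.1478, 42/203=0.2069, 48/203=0.2365, 35/203=0.1724, 48/203=0.2365
Proportions for species 3 (n=187): 54/187=0.2888, 1/187=0.0053, 21/187=0.1123, 50/187=0.2674, 61/187=0.3262
Σ|p₁ᵢ − p₂ᵢ| = 0.1410 + 0.2016 + 0.1242 + 0.0950 + 0.0897 = 0.6515
D = 1 − ½ × 0.6515 = 1 − 0.32575 = 0.67425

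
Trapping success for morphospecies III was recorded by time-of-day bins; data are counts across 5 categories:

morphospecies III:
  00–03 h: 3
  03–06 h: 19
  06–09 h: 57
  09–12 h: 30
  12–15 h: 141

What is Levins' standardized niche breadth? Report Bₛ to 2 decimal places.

Proportions for morphospecies III (n=250): 3/250=0.0120, 19/250=0.0760, 57/250=0.2280, 30/250=0.1200, 141/250=0.5640
Σpᵢ² = 0.0120² + 0.0760² + 0.2280² + 0.1200² + 0.5640² = 0.000144 + 0.005776 + 0.051984 + 0.014400 + 0.318096 = 0.390400
B = 1 / 0.390400 = 2.5615
Bₛ = (B − 1)/(n − 1) = (2.5615 − 1)/(5 − 1) = 1.5615/4 = 0.3904

0.39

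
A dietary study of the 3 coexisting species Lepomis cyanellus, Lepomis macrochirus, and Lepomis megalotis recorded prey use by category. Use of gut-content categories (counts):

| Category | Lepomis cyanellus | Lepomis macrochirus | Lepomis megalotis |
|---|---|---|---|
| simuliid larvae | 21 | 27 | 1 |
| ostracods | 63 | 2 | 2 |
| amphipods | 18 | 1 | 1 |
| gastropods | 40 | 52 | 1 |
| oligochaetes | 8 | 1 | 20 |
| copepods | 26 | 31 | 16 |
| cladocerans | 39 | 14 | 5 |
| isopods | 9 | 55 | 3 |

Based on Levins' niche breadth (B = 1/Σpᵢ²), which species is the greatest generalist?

Proportions for Lepomis cyanellus (n=224): 21/224=0.0938, 63/224=0.2813, 18/224=0.0804, 40/224=0.1786, 8/224=0.0357, 26/224=0.1161, 39/224=0.1741, 9/224=0.0402
Proportions for Lepomis macrochirus (n=183): 27/183=0.1475, 2/183=0.0109, 1/183=0.0055, 52/183=0.2842, 1/183=0.0055, 31/183=0.1694, 14/183=0.0765, 55/183=0.3005
Proportions for Lepomis megalotis (n=49): 1/49=0.0204, 2/49=0.0408, 1/49=0.0204, 1/49=0.0204, 20/49=0.4082, 16/49=0.3265, 5/49=0.1020, 3/49=0.0612
Σp_cyanᵢ² = 0.0938² + 0.2813² + 0.0804² + 0.1786² + 0.0357² + 0.1161² + 0.1741² + 0.0402² = 0.008798 + 0.079130 + 0.006464 + 0.031898 + 0.001274 + 0.013479 + 0.030311 + 0.001616 = 0.172970
B_cyan = 1 / 0.172970 = 5.7813
Σp_macrᵢ² = 0.1475² + 0.0109² + 0.0055² + 0.2842² + 0.0055² + 0.1694² + 0.0765² + 0.3005² = 0.021756 + 0.000119 + 0.000030 + 0.080770 + 0.000030 + 0.028696 + 0.005852 + 0.090300 = 0.227553
B_macr = 1 / 0.227553 = 4.3946
Σp_megaᵢ² = 0.0204² + 0.0408² + 0.0204² + 0.0204² + 0.4082² + 0.3265² + 0.1020² + 0.0612² = 0.000416 + 0.001665 + 0.000416 + 0.000416 + 0.166627 + 0.106602 + 0.010404 + 0.003745 = 0.290291
B_mega = 1 / 0.290291 = 3.4448
Highest B → broadest niche (most generalist): Lepomis cyanellus (B = 5.78).

Lepomis cyanellus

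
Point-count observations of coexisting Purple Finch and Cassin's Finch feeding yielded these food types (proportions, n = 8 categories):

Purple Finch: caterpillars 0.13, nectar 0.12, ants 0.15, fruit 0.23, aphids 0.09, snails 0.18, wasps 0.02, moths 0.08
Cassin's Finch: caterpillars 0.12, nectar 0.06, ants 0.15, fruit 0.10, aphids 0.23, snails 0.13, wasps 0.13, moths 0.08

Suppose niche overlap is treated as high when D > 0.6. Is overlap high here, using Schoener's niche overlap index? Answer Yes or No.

Yes

Σ|p₁ᵢ − p₂ᵢ| = 0.01 + 0.06 + 0.00 + 0.13 + 0.14 + 0.05 + 0.11 + 0.00 = 0.50
D = 1 − ½ × 0.50 = 1 − 0.250 = 0.7500
D = 0.7500 > 0.6 → Yes.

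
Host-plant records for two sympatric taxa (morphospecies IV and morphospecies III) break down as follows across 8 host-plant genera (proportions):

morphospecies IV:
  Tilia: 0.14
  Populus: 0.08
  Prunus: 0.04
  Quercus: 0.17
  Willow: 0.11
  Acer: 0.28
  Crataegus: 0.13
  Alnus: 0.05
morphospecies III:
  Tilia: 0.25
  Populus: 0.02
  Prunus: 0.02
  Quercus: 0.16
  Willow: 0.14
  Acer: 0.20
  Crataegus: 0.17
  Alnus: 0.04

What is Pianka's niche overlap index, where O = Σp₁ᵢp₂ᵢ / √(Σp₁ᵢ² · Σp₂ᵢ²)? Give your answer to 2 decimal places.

Σ p₁ᵢp₂ᵢ = 0.0350 + 0.0016 + 0.0008 + 0.0272 + 0.0154 + 0.0560 + 0.0221 + 0.0020 = 0.1601
Σp_1ᵢ² = 0.14² + 0.08² + 0.04² + 0.17² + 0.11² + 0.28² + 0.13² + 0.05² = 0.0196 + 0.0064 + 0.0016 + 0.0289 + 0.0121 + 0.0784 + 0.0169 + 0.0025 = 0.1664
Σp_2ᵢ² = 0.25² + 0.02² + 0.02² + 0.16² + 0.14² + 0.20² + 0.17² + 0.04² = 0.0625 + 0.0004 + 0.0004 + 0.0256 + 0.0196 + 0.0400 + 0.0289 + 0.0016 = 0.1790
O = 0.1601 / √(0.1664 × 0.1790) = 0.1601 / 0.17259 = 0.9276

0.93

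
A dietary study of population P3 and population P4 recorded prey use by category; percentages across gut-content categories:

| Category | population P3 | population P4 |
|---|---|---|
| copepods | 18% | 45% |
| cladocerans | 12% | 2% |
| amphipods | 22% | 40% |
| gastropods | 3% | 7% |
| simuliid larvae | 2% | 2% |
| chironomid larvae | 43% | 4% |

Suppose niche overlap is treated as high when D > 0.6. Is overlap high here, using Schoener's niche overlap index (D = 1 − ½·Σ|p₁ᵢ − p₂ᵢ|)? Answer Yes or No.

Convert percentages to proportions (divide by 100).
Σ|p₁ᵢ − p₂ᵢ| = 0.27 + 0.10 + 0.18 + 0.04 + 0.00 + 0.39 = 0.98
D = 1 − ½ × 0.98 = 1 − 0.490 = 0.5100
D = 0.5100 < 0.6 → No.

No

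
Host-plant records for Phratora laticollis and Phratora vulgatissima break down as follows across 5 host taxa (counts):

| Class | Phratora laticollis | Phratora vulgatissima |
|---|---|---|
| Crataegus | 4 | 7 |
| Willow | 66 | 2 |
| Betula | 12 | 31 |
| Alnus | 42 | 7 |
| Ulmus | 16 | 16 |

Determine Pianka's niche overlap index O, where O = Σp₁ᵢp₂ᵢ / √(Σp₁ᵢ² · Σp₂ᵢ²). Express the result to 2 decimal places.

Proportions for Phratora laticollis (n=140): 4/140=0.0286, 66/140=0.4714, 12/140=0.0857, 42/140=0.3000, 16/140=0.1143
Proportions for Phratora vulgatissima (n=63): 7/63=0.1111, 2/63=0.0317, 31/63=0.4921, 7/63=0.1111, 16/63=0.2540
Σ p₁ᵢp₂ᵢ = 0.003177 + 0.014943 + 0.042173 + 0.033330 + 0.029032 = 0.122655
Σp_1ᵢ² = 0.0286² + 0.4714² + 0.0857² + 0.3000² + 0.1143² = 0.000818 + 0.222218 + 0.007344 + 0.090000 + 0.013064 = 0.333444
Σp_2ᵢ² = 0.1111² + 0.0317² + 0.4921² + 0.1111² + 0.2540² = 0.012343 + 0.001005 + 0.242162 + 0.012343 + 0.064516 = 0.332369
O = 0.122655 / √(0.333444 × 0.332369) = 0.122655 / 0.3329061 = 0.3684

0.37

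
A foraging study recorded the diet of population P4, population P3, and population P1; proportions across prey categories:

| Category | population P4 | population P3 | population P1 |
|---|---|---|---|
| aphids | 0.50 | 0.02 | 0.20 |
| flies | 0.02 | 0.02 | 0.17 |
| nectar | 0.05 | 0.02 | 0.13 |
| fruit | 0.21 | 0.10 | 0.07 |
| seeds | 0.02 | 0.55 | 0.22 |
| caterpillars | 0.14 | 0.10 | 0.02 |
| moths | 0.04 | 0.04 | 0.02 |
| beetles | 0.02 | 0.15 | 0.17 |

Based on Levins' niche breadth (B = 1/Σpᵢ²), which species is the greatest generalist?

Σp_P4ᵢ² = 0.50² + 0.02² + 0.05² + 0.21² + 0.02² + 0.14² + 0.04² + 0.02² = 0.2500 + 0.0004 + 0.0025 + 0.0441 + 0.0004 + 0.0196 + 0.0016 + 0.0004 = 0.3190
B_P4 = 1 / 0.3190 = 3.1348
Σp_P3ᵢ² = 0.02² + 0.02² + 0.02² + 0.10² + 0.55² + 0.10² + 0.04² + 0.15² = 0.0004 + 0.0004 + 0.0004 + 0.0100 + 0.3025 + 0.0100 + 0.0016 + 0.0225 = 0.3478
B_P3 = 1 / 0.3478 = 2.8752
Σp_P1ᵢ² = 0.20² + 0.17² + 0.13² + 0.07² + 0.22² + 0.02² + 0.02² + 0.17² = 0.0400 + 0.0289 + 0.0169 + 0.0049 + 0.0484 + 0.0004 + 0.0004 + 0.0289 = 0.1688
B_P1 = 1 / 0.1688 = 5.9242
Highest B → broadest niche (most generalist): population P1 (B = 5.92).

population P1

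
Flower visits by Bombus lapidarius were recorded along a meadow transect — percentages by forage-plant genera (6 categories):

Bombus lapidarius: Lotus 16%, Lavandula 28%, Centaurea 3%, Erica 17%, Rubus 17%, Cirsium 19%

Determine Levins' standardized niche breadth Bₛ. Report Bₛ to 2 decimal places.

Convert percentages to proportions (divide by 100).
Σpᵢ² = 0.16² + 0.28² + 0.03² + 0.17² + 0.17² + 0.19² = 0.0256 + 0.0784 + 0.0009 + 0.0289 + 0.0289 + 0.0361 = 0.1988
B = 1 / 0.1988 = 5.0302
Bₛ = (B − 1)/(n − 1) = (5.0302 − 1)/(6 − 1) = 4.0302/5 = 0.8060

0.81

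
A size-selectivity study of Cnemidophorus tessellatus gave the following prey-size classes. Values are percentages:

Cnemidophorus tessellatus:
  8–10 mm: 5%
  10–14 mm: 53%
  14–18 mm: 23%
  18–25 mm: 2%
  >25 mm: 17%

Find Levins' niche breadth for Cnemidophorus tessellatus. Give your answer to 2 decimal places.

2.74

Convert percentages to proportions (divide by 100).
Σpᵢ² = 0.05² + 0.53² + 0.23² + 0.02² + 0.17² = 0.0025 + 0.2809 + 0.0529 + 0.0004 + 0.0289 = 0.3656
B = 1 / 0.3656 = 2.7352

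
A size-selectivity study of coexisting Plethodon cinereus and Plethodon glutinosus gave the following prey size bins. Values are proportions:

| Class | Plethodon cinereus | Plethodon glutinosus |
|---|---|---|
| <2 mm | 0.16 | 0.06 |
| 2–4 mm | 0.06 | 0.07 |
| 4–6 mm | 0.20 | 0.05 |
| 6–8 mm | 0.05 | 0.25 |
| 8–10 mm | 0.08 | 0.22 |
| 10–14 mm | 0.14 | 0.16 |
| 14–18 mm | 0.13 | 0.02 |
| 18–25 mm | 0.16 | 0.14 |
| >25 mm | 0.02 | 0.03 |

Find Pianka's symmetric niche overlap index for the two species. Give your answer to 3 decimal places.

Σ p₁ᵢp₂ᵢ = 0.0096 + 0.0042 + 0.0100 + 0.0125 + 0.0176 + 0.0224 + 0.0026 + 0.0224 + 0.0006 = 0.1019
Σp_1ᵢ² = 0.16² + 0.06² + 0.20² + 0.05² + 0.08² + 0.14² + 0.13² + 0.16² + 0.02² = 0.0256 + 0.0036 + 0.0400 + 0.0025 + 0.0064 + 0.0196 + 0.0169 + 0.0256 + 0.0004 = 0.1406
Σp_2ᵢ² = 0.06² + 0.07² + 0.05² + 0.25² + 0.22² + 0.16² + 0.02² + 0.14² + 0.03² = 0.0036 + 0.0049 + 0.0025 + 0.0625 + 0.0484 + 0.0256 + 0.0004 + 0.0196 + 0.0009 = 0.1684
O = 0.1019 / √(0.1406 × 0.1684) = 0.1019 / 0.153873 = 0.66223

0.662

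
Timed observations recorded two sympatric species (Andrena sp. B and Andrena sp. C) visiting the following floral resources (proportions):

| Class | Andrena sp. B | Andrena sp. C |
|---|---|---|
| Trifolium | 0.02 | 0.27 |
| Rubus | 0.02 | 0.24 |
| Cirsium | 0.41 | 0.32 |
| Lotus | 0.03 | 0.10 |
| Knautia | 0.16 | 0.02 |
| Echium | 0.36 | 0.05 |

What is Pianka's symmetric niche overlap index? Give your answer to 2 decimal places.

Σ p₁ᵢp₂ᵢ = 0.0054 + 0.0048 + 0.1312 + 0.0030 + 0.0032 + 0.0180 = 0.1656
Σp_1ᵢ² = 0.02² + 0.02² + 0.41² + 0.03² + 0.16² + 0.36² = 0.0004 + 0.0004 + 0.1681 + 0.0009 + 0.0256 + 0.1296 = 0.3250
Σp_2ᵢ² = 0.27² + 0.24² + 0.32² + 0.10² + 0.02² + 0.05² = 0.0729 + 0.0576 + 0.1024 + 0.0100 + 0.0004 + 0.0025 = 0.2458
O = 0.1656 / √(0.3250 × 0.2458) = 0.1656 / 0.28264 = 0.5859

0.59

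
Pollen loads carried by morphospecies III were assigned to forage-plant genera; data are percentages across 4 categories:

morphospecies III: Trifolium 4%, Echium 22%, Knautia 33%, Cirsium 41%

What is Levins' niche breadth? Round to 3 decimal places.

Convert percentages to proportions (divide by 100).
Σpᵢ² = 0.04² + 0.22² + 0.33² + 0.41² = 0.0016 + 0.0484 + 0.1089 + 0.1681 = 0.3270
B = 1 / 0.3270 = 3.05810

3.058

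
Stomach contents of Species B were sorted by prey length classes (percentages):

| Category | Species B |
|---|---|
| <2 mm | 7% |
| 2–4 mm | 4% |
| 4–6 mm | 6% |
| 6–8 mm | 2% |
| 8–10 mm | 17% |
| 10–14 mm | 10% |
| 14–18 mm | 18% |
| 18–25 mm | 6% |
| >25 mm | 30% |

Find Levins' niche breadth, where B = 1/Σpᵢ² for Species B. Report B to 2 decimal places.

5.70

Convert percentages to proportions (divide by 100).
Σpᵢ² = 0.07² + 0.04² + 0.06² + 0.02² + 0.17² + 0.10² + 0.18² + 0.06² + 0.30² = 0.0049 + 0.0016 + 0.0036 + 0.0004 + 0.0289 + 0.0100 + 0.0324 + 0.0036 + 0.0900 = 0.1754
B = 1 / 0.1754 = 5.7013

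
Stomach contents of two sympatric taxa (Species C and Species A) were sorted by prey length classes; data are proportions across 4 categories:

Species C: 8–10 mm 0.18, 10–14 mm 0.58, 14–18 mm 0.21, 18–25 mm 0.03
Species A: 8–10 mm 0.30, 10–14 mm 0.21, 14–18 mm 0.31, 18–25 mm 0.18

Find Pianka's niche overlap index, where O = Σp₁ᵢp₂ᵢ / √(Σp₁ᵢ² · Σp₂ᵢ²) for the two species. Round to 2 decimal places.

Σ p₁ᵢp₂ᵢ = 0.0540 + 0.1218 + 0.0651 + 0.0054 = 0.2463
Σp_1ᵢ² = 0.18² + 0.58² + 0.21² + 0.03² = 0.0324 + 0.3364 + 0.0441 + 0.0009 = 0.4138
Σp_2ᵢ² = 0.30² + 0.21² + 0.31² + 0.18² = 0.0900 + 0.0441 + 0.0961 + 0.0324 = 0.2626
O = 0.2463 / √(0.4138 × 0.2626) = 0.2463 / 0.32964 = 0.7472

0.75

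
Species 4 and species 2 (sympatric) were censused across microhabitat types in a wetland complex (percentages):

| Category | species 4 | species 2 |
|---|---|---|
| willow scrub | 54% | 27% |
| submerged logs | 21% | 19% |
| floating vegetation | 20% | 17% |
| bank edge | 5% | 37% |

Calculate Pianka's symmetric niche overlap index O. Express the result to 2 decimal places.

Convert percentages to proportions (divide by 100).
Σ p₁ᵢp₂ᵢ = 0.1458 + 0.0399 + 0.0340 + 0.0185 = 0.2382
Σp_1ᵢ² = 0.54² + 0.21² + 0.20² + 0.05² = 0.2916 + 0.0441 + 0.0400 + 0.0025 = 0.3782
Σp_2ᵢ² = 0.27² + 0.19² + 0.17² + 0.37² = 0.0729 + 0.0361 + 0.0289 + 0.1369 = 0.2748
O = 0.2382 / √(0.3782 × 0.2748) = 0.2382 / 0.32238 = 0.7389

0.74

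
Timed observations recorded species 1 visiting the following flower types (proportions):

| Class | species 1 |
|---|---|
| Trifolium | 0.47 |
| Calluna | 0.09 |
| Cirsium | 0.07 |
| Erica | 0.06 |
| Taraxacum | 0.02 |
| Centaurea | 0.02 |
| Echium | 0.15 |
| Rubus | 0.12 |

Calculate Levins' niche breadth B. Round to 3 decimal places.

Σpᵢ² = 0.47² + 0.09² + 0.07² + 0.06² + 0.02² + 0.02² + 0.15² + 0.12² = 0.2209 + 0.0081 + 0.0049 + 0.0036 + 0.0004 + 0.0004 + 0.0225 + 0.0144 = 0.2752
B = 1 / 0.2752 = 3.63372

3.634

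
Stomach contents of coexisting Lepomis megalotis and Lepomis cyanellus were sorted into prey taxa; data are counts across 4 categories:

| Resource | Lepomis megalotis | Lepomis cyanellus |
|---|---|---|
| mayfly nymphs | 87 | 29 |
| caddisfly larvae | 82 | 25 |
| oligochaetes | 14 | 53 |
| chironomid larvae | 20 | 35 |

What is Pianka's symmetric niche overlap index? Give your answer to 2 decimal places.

Proportions for Lepomis megalotis (n=203): 87/203=0.4286, 82/203=0.4039, 14/203=0.0690, 20/203=0.0985
Proportions for Lepomis cyanellus (n=142): 29/142=0.2042, 25/142=0.1761, 53/142=0.3732, 35/142=0.2465
Σ p₁ᵢp₂ᵢ = 0.087520 + 0.071127 + 0.025751 + 0.024280 = 0.208678
Σp_1ᵢ² = 0.4286² + 0.4039² + 0.0690² + 0.0985² = 0.183698 + 0.163135 + 0.004761 + 0.009702 = 0.361296
Σp_2ᵢ² = 0.2042² + 0.1761² + 0.3732² + 0.2465² = 0.041698 + 0.031011 + 0.139278 + 0.060762 = 0.272749
O = 0.208678 / √(0.361296 × 0.272749) = 0.208678 / 0.3139158 = 0.6648

0.66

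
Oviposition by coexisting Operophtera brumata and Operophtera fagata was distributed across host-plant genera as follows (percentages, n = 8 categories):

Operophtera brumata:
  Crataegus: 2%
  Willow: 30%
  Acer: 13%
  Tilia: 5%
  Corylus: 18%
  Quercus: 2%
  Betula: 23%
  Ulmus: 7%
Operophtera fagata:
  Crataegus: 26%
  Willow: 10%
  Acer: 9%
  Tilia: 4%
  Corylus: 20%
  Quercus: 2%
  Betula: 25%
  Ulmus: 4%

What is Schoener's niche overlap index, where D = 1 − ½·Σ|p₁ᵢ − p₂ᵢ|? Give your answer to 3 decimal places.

0.720

Convert percentages to proportions (divide by 100).
Σ|p₁ᵢ − p₂ᵢ| = 0.24 + 0.20 + 0.04 + 0.01 + 0.02 + 0.00 + 0.02 + 0.03 = 0.56
D = 1 − ½ × 0.56 = 1 − 0.280 = 0.72000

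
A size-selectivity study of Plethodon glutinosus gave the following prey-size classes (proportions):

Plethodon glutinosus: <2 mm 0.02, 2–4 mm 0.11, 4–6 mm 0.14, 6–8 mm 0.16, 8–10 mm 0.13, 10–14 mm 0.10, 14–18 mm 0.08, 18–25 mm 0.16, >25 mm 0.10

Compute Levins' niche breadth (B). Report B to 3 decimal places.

7.899

Σpᵢ² = 0.02² + 0.11² + 0.14² + 0.16² + 0.13² + 0.10² + 0.08² + 0.16² + 0.10² = 0.0004 + 0.0121 + 0.0196 + 0.0256 + 0.0169 + 0.0100 + 0.0064 + 0.0256 + 0.0100 = 0.1266
B = 1 / 0.1266 = 7.89889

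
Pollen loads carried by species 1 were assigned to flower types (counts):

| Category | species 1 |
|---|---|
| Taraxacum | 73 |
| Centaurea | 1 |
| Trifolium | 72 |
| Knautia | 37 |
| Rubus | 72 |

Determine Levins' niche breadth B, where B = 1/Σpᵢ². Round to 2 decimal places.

3.81

Proportions for species 1 (n=255): 73/255=0.2863, 1/255=0.0039, 72/255=0.2824, 37/255=0.1451, 72/255=0.2824
Σpᵢ² = 0.2863² + 0.0039² + 0.2824² + 0.1451² + 0.2824² = 0.081968 + 0.000015 + 0.079750 + 0.021054 + 0.079750 = 0.262537
B = 1 / 0.262537 = 3.8090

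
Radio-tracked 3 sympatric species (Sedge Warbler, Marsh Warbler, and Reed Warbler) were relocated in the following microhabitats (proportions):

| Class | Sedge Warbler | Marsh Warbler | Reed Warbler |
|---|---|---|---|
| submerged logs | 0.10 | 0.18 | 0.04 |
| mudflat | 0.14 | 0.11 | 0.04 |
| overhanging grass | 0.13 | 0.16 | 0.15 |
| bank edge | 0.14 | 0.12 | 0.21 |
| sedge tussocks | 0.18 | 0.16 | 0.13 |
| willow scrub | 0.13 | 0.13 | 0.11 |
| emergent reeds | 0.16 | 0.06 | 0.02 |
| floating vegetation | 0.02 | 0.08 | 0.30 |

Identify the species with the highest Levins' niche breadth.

Marsh Warbler

Σp_Sedgᵢ² = 0.10² + 0.14² + 0.13² + 0.14² + 0.18² + 0.13² + 0.16² + 0.02² = 0.0100 + 0.0196 + 0.0169 + 0.0196 + 0.0324 + 0.0169 + 0.0256 + 0.0004 = 0.1414
B_Sedg = 1 / 0.1414 = 7.0721
Σp_Marsᵢ² = 0.18² + 0.11² + 0.16² + 0.12² + 0.16² + 0.13² + 0.06² + 0.08² = 0.0324 + 0.0121 + 0.0256 + 0.0144 + 0.0256 + 0.0169 + 0.0036 + 0.0064 = 0.1370
B_Mars = 1 / 0.1370 = 7.2993
Σp_Reedᵢ² = 0.04² + 0.04² + 0.15² + 0.21² + 0.13² + 0.11² + 0.02² + 0.30² = 0.0016 + 0.0016 + 0.0225 + 0.0441 + 0.0169 + 0.0121 + 0.0004 + 0.0900 = 0.1892
B_Reed = 1 / 0.1892 = 5.2854
Highest B → broadest niche (most generalist): Marsh Warbler (B = 7.30).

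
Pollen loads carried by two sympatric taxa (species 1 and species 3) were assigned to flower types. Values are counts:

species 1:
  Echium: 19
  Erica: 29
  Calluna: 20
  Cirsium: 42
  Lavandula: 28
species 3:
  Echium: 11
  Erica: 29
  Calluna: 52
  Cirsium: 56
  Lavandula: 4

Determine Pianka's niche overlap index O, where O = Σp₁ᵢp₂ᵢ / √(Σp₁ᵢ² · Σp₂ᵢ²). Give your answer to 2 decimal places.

0.86

Proportions for species 1 (n=138): 19/138=0.1377, 29/138=0.2101, 20/138=0.1449, 42/138=0.3043, 28/138=0.2029
Proportions for species 3 (n=152): 11/152=0.0724, 29/152=0.1908, 52/152=0.3421, 56/152=0.3684, 4/152=0.0263
Σ p₁ᵢp₂ᵢ = 0.009969 + 0.040087 + 0.049570 + 0.112104 + 0.005336 = 0.217066
Σp_1ᵢ² = 0.1377² + 0.2101² + 0.1449² + 0.3043² + 0.2029² = 0.018961 + 0.044142 + 0.020996 + 0.092598 + 0.041168 = 0.217865
Σp_2ᵢ² = 0.0724² + 0.1908² + 0.3421² + 0.3684² + 0.0263² = 0.005242 + 0.036405 + 0.117032 + 0.135719 + 0.000692 = 0.295090
O = 0.217066 / √(0.217865 × 0.295090) = 0.217066 / 0.2535543 = 0.8561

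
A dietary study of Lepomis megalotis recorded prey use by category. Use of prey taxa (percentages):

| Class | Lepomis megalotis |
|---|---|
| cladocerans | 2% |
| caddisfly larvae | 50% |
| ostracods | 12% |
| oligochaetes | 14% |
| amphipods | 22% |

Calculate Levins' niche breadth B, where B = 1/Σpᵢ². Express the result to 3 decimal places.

Convert percentages to proportions (divide by 100).
Σpᵢ² = 0.02² + 0.50² + 0.12² + 0.14² + 0.22² = 0.0004 + 0.2500 + 0.0144 + 0.0196 + 0.0484 = 0.3328
B = 1 / 0.3328 = 3.00481

3.005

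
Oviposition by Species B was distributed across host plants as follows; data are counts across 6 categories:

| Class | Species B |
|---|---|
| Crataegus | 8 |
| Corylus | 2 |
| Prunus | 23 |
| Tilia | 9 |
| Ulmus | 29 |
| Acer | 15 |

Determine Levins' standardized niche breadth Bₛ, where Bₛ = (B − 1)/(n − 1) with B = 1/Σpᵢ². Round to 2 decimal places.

Proportions for Species B (n=86): 8/86=0.0930, 2/86=0.0233, 23/86=0.2674, 9/86=0.1047, 29/86=0.3372, 15/86=0.1744
Σpᵢ² = 0.0930² + 0.0233² + 0.2674² + 0.1047² + 0.3372² + 0.1744² = 0.008649 + 0.000543 + 0.071503 + 0.010962 + 0.113704 + 0.030415 = 0.235776
B = 1 / 0.235776 = 4.2413
Bₛ = (B − 1)/(n − 1) = (4.2413 − 1)/(6 − 1) = 3.2413/5 = 0.6483

0.65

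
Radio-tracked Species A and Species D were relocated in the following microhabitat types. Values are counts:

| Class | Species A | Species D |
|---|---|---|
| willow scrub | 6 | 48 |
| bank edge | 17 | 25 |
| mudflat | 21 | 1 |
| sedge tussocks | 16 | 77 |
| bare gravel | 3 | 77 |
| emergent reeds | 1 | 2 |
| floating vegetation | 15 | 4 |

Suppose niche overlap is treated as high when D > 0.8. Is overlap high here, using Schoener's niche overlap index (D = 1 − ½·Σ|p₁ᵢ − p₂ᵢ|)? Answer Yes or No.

Proportions for Species A (n=79): 6/79=0.0759, 17/79=0.2152, 21/79=0.2658, 16/79=0.2025, 3/79=0.0380, 1/79=0.0127, 15/79=0.1899
Proportions for Species D (n=234): 48/234=0.2051, 25/234=0.1068, 1/234=0.0043, 77/234=0.3291, 77/234=0.3291, 2/234=0.0085, 4/234=0.0171
Σ|p₁ᵢ − p₂ᵢ| = 0.1292 + 0.1084 + 0.2615 + 0.1266 + 0.2911 + 0.0042 + 0.1728 = 1.0938
D = 1 − ½ × 1.0938 = 1 − 0.54690 = 0.45310
D = 0.45310 < 0.8 → No.

No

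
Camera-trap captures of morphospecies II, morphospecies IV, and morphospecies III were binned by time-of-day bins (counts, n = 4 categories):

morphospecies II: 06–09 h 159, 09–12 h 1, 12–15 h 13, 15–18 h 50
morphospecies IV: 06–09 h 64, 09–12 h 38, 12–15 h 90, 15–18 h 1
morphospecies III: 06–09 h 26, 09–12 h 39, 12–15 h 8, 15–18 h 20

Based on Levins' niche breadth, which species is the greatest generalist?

morphospecies III

Proportions for morphospecies II (n=223): 159/223=0.7130, 1/223=0.0045, 13/223=0.0583, 50/223=0.2242
Proportions for morphospecies IV (n=193): 64/193=0.3316, 38/193=0.1969, 90/193=0.4663, 1/193=0.0052
Proportions for morphospecies III (n=93): 26/93=0.2796, 39/93=0.4194, 8/93=0.0860, 20/93=0.2151
Σp_IIᵢ² = 0.7130² + 0.0045² + 0.0583² + 0.2242² = 0.508369 + 0.000020 + 0.003399 + 0.050266 = 0.562054
B_II = 1 / 0.562054 = 1.7792
Σp_IVᵢ² = 0.3316² + 0.1969² + 0.4663² + 0.0052² = 0.109959 + 0.038770 + 0.217436 + 0.000027 = 0.366192
B_IV = 1 / 0.366192 = 2.7308
Σp_IIIᵢ² = 0.2796² + 0.4194² + 0.0860² + 0.2151² = 0.078176 + 0.175896 + 0.007396 + 0.046268 = 0.307736
B_III = 1 / 0.307736 = 3.2495
Highest B → broadest niche (most generalist): morphospecies III (B = 3.25).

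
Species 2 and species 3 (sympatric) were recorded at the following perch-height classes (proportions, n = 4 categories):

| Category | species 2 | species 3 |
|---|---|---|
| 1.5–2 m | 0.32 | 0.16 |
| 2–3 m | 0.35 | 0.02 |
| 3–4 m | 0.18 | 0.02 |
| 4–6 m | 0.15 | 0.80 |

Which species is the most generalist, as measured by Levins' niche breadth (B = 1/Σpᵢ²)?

Σp_2ᵢ² = 0.32² + 0.35² + 0.18² + 0.15² = 0.1024 + 0.1225 + 0.0324 + 0.0225 = 0.2798
B_2 = 1 / 0.2798 = 3.5740
Σp_3ᵢ² = 0.16² + 0.02² + 0.02² + 0.80² = 0.0256 + 0.0004 + 0.0004 + 0.6400 = 0.6664
B_3 = 1 / 0.6664 = 1.5006
Highest B → broadest niche (most generalist): species 2 (B = 3.57).

species 2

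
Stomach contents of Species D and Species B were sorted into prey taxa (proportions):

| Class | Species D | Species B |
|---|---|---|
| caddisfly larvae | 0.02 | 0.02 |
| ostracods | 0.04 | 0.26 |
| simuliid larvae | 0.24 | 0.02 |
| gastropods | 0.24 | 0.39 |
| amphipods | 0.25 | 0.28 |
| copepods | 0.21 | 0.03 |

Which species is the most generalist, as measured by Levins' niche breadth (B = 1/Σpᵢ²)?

Species D

Σp_Dᵢ² = 0.02² + 0.04² + 0.24² + 0.24² + 0.25² + 0.21² = 0.0004 + 0.0016 + 0.0576 + 0.0576 + 0.0625 + 0.0441 = 0.2238
B_D = 1 / 0.2238 = 4.4683
Σp_Bᵢ² = 0.02² + 0.26² + 0.02² + 0.39² + 0.28² + 0.03² = 0.0004 + 0.0676 + 0.0004 + 0.1521 + 0.0784 + 0.0009 = 0.2998
B_B = 1 / 0.2998 = 3.3356
Highest B → broadest niche (most generalist): Species D (B = 4.47).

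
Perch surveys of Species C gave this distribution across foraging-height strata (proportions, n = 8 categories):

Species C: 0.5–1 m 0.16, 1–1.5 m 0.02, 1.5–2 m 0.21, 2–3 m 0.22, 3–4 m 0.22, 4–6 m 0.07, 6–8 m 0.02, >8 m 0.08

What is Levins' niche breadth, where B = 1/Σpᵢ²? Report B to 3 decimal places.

Σpᵢ² = 0.16² + 0.02² + 0.21² + 0.22² + 0.22² + 0.07² + 0.02² + 0.08² = 0.0256 + 0.0004 + 0.0441 + 0.0484 + 0.0484 + 0.0049 + 0.0004 + 0.0064 = 0.1786
B = 1 / 0.1786 = 5.59910

5.599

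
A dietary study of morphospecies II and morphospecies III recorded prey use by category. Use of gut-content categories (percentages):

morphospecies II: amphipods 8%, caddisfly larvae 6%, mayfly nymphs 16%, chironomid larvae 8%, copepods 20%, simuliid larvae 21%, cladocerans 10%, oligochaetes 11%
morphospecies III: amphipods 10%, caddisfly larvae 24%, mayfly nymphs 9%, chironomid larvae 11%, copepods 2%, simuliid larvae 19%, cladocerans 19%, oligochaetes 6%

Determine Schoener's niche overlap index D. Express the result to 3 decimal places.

Convert percentages to proportions (divide by 100).
Σ|p₁ᵢ − p₂ᵢ| = 0.02 + 0.18 + 0.07 + 0.03 + 0.18 + 0.02 + 0.09 + 0.05 = 0.64
D = 1 − ½ × 0.64 = 1 − 0.320 = 0.68000

0.680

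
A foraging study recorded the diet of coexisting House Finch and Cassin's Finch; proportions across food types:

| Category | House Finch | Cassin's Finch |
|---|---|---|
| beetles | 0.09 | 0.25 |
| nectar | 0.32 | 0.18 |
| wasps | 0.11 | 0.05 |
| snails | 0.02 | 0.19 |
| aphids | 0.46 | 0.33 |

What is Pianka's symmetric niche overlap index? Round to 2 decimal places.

0.85

Σ p₁ᵢp₂ᵢ = 0.0225 + 0.0576 + 0.0055 + 0.0038 + 0.1518 = 0.2412
Σp_1ᵢ² = 0.09² + 0.32² + 0.11² + 0.02² + 0.46² = 0.0081 + 0.1024 + 0.0121 + 0.0004 + 0.2116 = 0.3346
Σp_2ᵢ² = 0.25² + 0.18² + 0.05² + 0.19² + 0.33² = 0.0625 + 0.0324 + 0.0025 + 0.0361 + 0.1089 = 0.2424
O = 0.2412 / √(0.3346 × 0.2424) = 0.2412 / 0.28479 = 0.8469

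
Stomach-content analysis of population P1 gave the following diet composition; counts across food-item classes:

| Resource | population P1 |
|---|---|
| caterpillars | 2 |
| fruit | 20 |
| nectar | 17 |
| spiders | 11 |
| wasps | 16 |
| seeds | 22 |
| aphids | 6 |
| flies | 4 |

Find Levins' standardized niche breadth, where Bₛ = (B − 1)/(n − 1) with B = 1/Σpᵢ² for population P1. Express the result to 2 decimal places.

Proportions for population P1 (n=98): 2/98=0.0204, 20/98=0.2041, 17/98=0.1735, 11/98=0.1122, 16/98=0.1633, 22/98=0.2245, 6/98=0.0612, 4/98=0.0408
Σpᵢ² = 0.0204² + 0.2041² + 0.1735² + 0.1122² + 0.1633² + 0.2245² + 0.0612² + 0.0408² = 0.000416 + 0.041657 + 0.030102 + 0.012589 + 0.026667 + 0.050400 + 0.003745 + 0.001665 = 0.167241
B = 1 / 0.167241 = 5.9794
Bₛ = (B − 1)/(n − 1) = (5.9794 − 1)/(8 − 1) = 4.9794/7 = 0.7113

0.71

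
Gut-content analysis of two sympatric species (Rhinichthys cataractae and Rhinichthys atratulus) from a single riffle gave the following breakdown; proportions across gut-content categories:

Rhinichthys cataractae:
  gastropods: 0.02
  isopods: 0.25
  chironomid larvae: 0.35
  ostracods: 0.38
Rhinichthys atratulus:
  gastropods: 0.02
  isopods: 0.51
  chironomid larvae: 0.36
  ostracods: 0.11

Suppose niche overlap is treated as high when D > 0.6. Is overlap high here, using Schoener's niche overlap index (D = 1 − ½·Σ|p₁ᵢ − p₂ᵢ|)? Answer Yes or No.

Σ|p₁ᵢ − p₂ᵢ| = 0.00 + 0.26 + 0.01 + 0.27 = 0.54
D = 1 − ½ × 0.54 = 1 − 0.270 = 0.7300
D = 0.7300 > 0.6 → Yes.

Yes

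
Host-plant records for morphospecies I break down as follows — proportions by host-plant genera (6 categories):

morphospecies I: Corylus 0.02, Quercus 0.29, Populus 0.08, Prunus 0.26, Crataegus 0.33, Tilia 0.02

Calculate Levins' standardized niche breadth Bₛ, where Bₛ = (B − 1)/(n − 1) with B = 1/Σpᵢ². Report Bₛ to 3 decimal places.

0.547

Σpᵢ² = 0.02² + 0.29² + 0.08² + 0.26² + 0.33² + 0.02² = 0.0004 + 0.0841 + 0.0064 + 0.0676 + 0.1089 + 0.0004 = 0.2678
B = 1 / 0.2678 = 3.73413
Bₛ = (B − 1)/(n − 1) = (3.73413 − 1)/(6 − 1) = 2.73413/5 = 0.54683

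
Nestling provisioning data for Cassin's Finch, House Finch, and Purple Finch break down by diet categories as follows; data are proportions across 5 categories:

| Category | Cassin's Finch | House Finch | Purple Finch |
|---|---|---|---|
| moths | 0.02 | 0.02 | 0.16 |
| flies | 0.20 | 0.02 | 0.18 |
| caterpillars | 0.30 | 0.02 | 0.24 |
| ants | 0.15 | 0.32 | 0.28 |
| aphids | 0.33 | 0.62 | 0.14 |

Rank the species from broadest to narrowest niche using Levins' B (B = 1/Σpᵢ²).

Σp_Cassᵢ² = 0.02² + 0.20² + 0.30² + 0.15² + 0.33² = 0.0004 + 0.0400 + 0.0900 + 0.0225 + 0.1089 = 0.2618
B_Cass = 1 / 0.2618 = 3.8197
Σp_Housᵢ² = 0.02² + 0.02² + 0.02² + 0.32² + 0.62² = 0.0004 + 0.0004 + 0.0004 + 0.1024 + 0.3844 = 0.4880
B_Hous = 1 / 0.4880 = 2.0492
Σp_Purpᵢ² = 0.16² + 0.18² + 0.24² + 0.28² + 0.14² = 0.0256 + 0.0324 + 0.0576 + 0.0784 + 0.0196 = 0.2136
B_Purp = 1 / 0.2136 = 4.6816
Ranking by B (broadest → narrowest): Purple Finch (4.68) > Cassin's Finch (3.82) > House Finch (2.05)

Purple Finch > Cassin's Finch > House Finch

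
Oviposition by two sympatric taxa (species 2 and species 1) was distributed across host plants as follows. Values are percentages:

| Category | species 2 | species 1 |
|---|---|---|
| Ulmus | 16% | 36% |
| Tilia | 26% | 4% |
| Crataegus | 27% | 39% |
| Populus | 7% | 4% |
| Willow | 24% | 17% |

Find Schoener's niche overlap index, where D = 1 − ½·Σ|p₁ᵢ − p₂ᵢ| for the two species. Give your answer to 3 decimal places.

0.680

Convert percentages to proportions (divide by 100).
Σ|p₁ᵢ − p₂ᵢ| = 0.20 + 0.22 + 0.12 + 0.03 + 0.07 = 0.64
D = 1 − ½ × 0.64 = 1 − 0.320 = 0.68000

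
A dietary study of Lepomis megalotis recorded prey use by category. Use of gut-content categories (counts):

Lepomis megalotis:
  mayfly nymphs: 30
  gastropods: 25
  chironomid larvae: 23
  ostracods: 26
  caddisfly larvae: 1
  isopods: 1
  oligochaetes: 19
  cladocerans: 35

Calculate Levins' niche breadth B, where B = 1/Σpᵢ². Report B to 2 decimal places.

5.93

Proportions for Lepomis megalotis (n=160): 30/160=0.1875, 25/160=0.1563, 23/160=0.1438, 26/160=0.1625, 1/160=0.0063, 1/160=0.0063, 19/160=0.1188, 35/160=0.2188
Σpᵢ² = 0.1875² + 0.1563² + 0.1438² + 0.1625² + 0.0063² + 0.0063² + 0.1188² + 0.2188² = 0.035156 + 0.024430 + 0.020678 + 0.026406 + 0.000040 + 0.000040 + 0.014113 + 0.047873 = 0.168736
B = 1 / 0.168736 = 5.9264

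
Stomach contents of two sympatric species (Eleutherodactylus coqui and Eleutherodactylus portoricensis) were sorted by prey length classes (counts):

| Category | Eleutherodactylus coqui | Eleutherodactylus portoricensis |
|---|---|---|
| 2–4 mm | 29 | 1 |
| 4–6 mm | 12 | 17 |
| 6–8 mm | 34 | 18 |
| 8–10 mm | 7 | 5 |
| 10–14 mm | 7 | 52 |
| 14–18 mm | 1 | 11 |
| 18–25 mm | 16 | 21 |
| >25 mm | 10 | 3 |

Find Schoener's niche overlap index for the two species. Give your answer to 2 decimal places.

Proportions for Eleutherodactylus coqui (n=116): 29/116=0.2500, 12/116=0.1034, 34/116=0.2931, 7/116=0.0603, 7/116=0.0603, 1/116=0.0086, 16/116=0.1379, 10/116=0.0862
Proportions for Eleutherodactylus portoricensis (n=128): 1/128=0.0078, 17/128=0.1328, 18/128=0.1406, 5/128=0.0391, 52/128=0.4063, 11/128=0.0859, 21/128=0.1641, 3/128=0.0234
Σ|p₁ᵢ − p₂ᵢ| = 0.2422 + 0.0294 + 0.1525 + 0.0212 + 0.3460 + 0.0773 + 0.0262 + 0.0628 = 0.9576
D = 1 − ½ × 0.9576 = 1 − 0.47880 = 0.52120

0.52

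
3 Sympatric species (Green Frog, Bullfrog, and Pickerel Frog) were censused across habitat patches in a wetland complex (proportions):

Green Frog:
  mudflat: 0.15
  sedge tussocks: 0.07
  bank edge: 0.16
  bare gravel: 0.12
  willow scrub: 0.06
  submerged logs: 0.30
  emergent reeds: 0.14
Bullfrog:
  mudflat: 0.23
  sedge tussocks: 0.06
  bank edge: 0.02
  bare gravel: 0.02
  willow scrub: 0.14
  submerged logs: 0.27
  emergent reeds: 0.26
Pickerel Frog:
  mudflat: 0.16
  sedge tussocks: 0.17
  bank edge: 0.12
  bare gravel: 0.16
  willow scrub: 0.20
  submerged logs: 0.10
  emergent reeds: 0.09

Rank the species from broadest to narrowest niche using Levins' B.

Pickerel Frog > Green Frog > Bullfrog

Σp_Greeᵢ² = 0.15² + 0.07² + 0.16² + 0.12² + 0.06² + 0.30² + 0.14² = 0.0225 + 0.0049 + 0.0256 + 0.0144 + 0.0036 + 0.0900 + 0.0196 = 0.1806
B_Gree = 1 / 0.1806 = 5.5371
Σp_Bullᵢ² = 0.23² + 0.06² + 0.02² + 0.02² + 0.14² + 0.27² + 0.26² = 0.0529 + 0.0036 + 0.0004 + 0.0004 + 0.0196 + 0.0729 + 0.0676 = 0.2174
B_Bull = 1 / 0.2174 = 4.5998
Σp_Pickᵢ² = 0.16² + 0.17² + 0.12² + 0.16² + 0.20² + 0.10² + 0.09² = 0.0256 + 0.0289 + 0.0144 + 0.0256 + 0.0400 + 0.0100 + 0.0081 = 0.1526
B_Pick = 1 / 0.1526 = 6.5531
Ranking by B (broadest → narrowest): Pickerel Frog (6.55) > Green Frog (5.54) > Bullfrog (4.60)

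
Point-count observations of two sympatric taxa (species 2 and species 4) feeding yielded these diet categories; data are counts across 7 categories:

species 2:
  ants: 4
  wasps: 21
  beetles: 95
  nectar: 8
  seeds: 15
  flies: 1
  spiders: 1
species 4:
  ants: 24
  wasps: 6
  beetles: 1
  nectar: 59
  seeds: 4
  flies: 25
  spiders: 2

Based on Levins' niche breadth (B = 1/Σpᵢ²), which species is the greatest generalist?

species 4

Proportions for species 2 (n=145): 4/145=0.0276, 21/145=0.1448, 95/145=0.6552, 8/145=0.0552, 15/145=0.1034, 1/145=0.0069, 1/145=0.0069
Proportions for species 4 (n=121): 24/121=0.1983, 6/121=0.0496, 1/121=0.0083, 59/121=0.4876, 4/121=0.0331, 25/121=0.2066, 2/121=0.0165
Σp_2ᵢ² = 0.0276² + 0.1448² + 0.6552² + 0.0552² + 0.1034² + 0.0069² + 0.0069² = 0.000762 + 0.020967 + 0.429287 + 0.003047 + 0.010692 + 0.000048 + 0.000048 = 0.464851
B_2 = 1 / 0.464851 = 2.1512
Σp_4ᵢ² = 0.1983² + 0.0496² + 0.0083² + 0.4876² + 0.0331² + 0.2066² + 0.0165² = 0.039323 + 0.002460 + 0.000069 + 0.237754 + 0.001096 + 0.042684 + 0.000272 = 0.323658
B_4 = 1 / 0.323658 = 3.0897
Highest B → broadest niche (most generalist): species 4 (B = 3.09).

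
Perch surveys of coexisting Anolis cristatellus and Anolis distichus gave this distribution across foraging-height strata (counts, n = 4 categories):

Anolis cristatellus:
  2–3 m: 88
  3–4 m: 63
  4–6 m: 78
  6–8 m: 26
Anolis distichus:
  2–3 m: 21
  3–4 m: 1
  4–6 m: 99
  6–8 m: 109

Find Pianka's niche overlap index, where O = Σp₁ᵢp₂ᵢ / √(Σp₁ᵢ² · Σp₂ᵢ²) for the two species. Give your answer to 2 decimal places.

0.62

Proportions for Anolis cristatellus (n=255): 88/255=0.3451, 63/255=0.2471, 78/255=0.3059, 26/255=0.1020
Proportions for Anolis distichus (n=230): 21/230=0.0913, 1/230=0.0043, 99/230=0.4304, 109/230=0.4739
Σ p₁ᵢp₂ᵢ = 0.031508 + 0.001063 + 0.131659 + 0.048338 = 0.212568
Σp_1ᵢ² = 0.3451² + 0.2471² + 0.3059² + 0.1020² = 0.119094 + 0.061058 + 0.093575 + 0.010404 = 0.284131
Σp_2ᵢ² = 0.0913² + 0.0043² + 0.4304² + 0.4739² = 0.008336 + 0.000018 + 0.185244 + 0.224581 = 0.418179
O = 0.212568 / √(0.284131 × 0.418179) = 0.212568 / 0.3446993 = 0.6167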